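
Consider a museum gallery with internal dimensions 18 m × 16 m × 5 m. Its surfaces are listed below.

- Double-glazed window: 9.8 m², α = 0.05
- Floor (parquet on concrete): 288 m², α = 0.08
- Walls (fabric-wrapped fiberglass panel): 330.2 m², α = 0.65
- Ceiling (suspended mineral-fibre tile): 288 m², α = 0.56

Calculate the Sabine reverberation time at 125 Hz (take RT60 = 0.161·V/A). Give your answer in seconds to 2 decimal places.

0.58 seconds

Total absorption A = 9.8*0.05 + 288*0.08 + 330.2*0.65 + 288*0.56
  = 0.490 + 23.040 + 214.630 + 161.280 = 399.440 m² sabins.
V = 18·16·5 = 1440 m³.
RT60 = 0.161 · V / A = 0.161 × 1440 / 399.440 = 0.58 s.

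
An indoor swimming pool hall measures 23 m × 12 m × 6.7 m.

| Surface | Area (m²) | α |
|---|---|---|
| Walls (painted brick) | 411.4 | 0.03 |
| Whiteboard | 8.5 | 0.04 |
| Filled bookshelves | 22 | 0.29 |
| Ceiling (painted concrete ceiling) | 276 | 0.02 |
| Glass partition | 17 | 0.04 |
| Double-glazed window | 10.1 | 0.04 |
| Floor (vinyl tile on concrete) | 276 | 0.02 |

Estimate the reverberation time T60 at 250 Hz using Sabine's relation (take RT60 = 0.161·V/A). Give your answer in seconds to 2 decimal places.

9.55 s

Equivalent absorption area: A = 411.4×0.03 + 8.5×0.04 + 22×0.29 + 276×0.02 + 17×0.04 + 10.1×0.04 + 276×0.02 = 31.186 m².
Room volume: 1849.2 m³.
RT60 = 0.161 · V / A = 0.161 × 1849.2 / 31.186 = 9.55 s.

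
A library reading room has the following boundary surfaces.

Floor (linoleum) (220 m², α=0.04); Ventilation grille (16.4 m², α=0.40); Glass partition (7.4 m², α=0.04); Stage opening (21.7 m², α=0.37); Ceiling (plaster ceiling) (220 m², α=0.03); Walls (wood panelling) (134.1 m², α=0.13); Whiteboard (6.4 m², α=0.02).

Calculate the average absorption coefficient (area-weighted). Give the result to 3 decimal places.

S = Σ Sᵢ = 220 + 16.4 + 7.4 + 21.7 + 220 + 134.1 + 6.4 = 626.0 m².
Weighted sum Σ Sα = 47.846.
ᾱ = 47.846 / 626.0 = 0.076.

0.076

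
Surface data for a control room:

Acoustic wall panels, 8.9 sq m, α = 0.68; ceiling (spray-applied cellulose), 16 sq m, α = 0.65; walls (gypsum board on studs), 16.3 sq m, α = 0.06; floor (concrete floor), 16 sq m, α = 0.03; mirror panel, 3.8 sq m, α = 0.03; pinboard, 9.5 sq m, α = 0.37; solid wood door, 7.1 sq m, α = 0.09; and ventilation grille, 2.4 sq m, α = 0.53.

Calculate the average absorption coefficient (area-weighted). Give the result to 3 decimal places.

S = Σ Sᵢ = 8.9 + 16 + 16.3 + 16 + 3.8 + 9.5 + 7.1 + 2.4 = 80.0 sq m.
A = 8.9*0.68 + 16*0.65 + 16.3*0.06 + 16*0.03 + 3.8*0.03 + 9.5*0.37 + 7.1*0.09 + 2.4*0.53 = 23.450 sabins.
ᾱ = A/S = 0.293.

0.293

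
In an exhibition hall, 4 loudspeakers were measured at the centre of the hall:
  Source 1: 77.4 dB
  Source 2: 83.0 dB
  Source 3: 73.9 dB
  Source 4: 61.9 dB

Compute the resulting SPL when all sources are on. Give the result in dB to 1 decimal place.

Sum in the linear (power) domain: Σ 10^(Lᵢ/10) = 10^(77.4/10) + 10^(83.0/10) + 10^(73.9/10) + 10^(61.9/10) = 2.806e+08.
L_total = 10·log₁₀(2.806e+08) = 84.5 dB.

84.5 dB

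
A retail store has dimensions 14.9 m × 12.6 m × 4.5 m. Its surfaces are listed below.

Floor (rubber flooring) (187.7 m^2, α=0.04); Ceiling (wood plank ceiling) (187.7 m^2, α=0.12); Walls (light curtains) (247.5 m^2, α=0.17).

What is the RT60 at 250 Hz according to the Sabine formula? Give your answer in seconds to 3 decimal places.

1.886 s

A = Σ Sᵢαᵢ = 187.7*0.04 + 187.7*0.12 + 247.5*0.17 = 72.107 sabins.
V = 14.9·12.6·4.5 = 844.83 m³.
T = 0.161 V/A = 0.161·844.83/72.107 = 1.886 s.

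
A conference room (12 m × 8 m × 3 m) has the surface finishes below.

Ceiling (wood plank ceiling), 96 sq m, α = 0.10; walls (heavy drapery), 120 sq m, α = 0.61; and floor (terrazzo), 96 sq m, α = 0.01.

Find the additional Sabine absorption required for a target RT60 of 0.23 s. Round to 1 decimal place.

Total absorption A₁ = 96·0.10 + 120·0.61 + 96·0.01
  = 9.600 + 73.200 + 0.960 = 83.760 sq m sabins.
Target A₂ = 0.161·288/0.23 = 201.600 sabins (V = 288 m³).
Shortfall: 201.600 − 83.760 = 117.8 sabins.

117.8 sabins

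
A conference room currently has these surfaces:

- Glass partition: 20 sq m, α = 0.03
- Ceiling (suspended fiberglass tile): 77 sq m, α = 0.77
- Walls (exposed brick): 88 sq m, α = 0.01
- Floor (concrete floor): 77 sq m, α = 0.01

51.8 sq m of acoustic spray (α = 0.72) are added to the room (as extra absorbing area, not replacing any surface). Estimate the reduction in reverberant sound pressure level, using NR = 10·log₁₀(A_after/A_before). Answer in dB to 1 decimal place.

Summing Sᵢαᵢ: 0.600 + 59.290 + 0.880 + 0.770 → A_before = 61.540 sabins.
Treatment contributes 51.8·0.72 = 37.296 sabins.
A_after = 61.540 + 37.296 = 98.836 sabins.
Reduction = 10 log₁₀(A_after/A_before) = 10 log₁₀(1.6060) = 2.1 dB.

2.1 dB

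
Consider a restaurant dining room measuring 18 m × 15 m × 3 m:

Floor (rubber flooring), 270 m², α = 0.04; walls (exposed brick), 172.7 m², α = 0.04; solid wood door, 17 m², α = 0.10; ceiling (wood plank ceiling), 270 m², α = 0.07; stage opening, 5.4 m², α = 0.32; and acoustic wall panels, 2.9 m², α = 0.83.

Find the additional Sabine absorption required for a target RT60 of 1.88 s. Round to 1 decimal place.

26.9 sabins

Total absorption A₁ = 270×0.04 + 172.7×0.04 + 17×0.10 + 270×0.07 + 5.4×0.32 + 2.9×0.83
  = 10.800 + 6.908 + 1.700 + 18.900 + 1.728 + 2.407 = 42.443 m² sabins.
V = 810 m³. Required absorption A₂ = 0.161 × 810 / 1.88 = 69.367 sabins.
Shortfall: 69.367 − 42.443 = 26.9 sabins.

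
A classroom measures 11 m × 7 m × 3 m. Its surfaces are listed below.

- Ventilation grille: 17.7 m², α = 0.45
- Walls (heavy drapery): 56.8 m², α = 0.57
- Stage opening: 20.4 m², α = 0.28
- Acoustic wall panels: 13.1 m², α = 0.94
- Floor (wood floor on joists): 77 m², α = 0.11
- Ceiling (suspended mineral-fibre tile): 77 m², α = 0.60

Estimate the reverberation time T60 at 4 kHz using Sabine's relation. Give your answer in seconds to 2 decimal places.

0.33 s

Summing Sᵢαᵢ: 7.965 + 32.376 + 5.712 + 12.314 + 8.470 + 46.200 → A = 113.037 sabins.
Volume V = 11 × 7 × 3 = 231 m³.
T = 0.161 V/A = 0.161·231/113.037 = 0.33 s.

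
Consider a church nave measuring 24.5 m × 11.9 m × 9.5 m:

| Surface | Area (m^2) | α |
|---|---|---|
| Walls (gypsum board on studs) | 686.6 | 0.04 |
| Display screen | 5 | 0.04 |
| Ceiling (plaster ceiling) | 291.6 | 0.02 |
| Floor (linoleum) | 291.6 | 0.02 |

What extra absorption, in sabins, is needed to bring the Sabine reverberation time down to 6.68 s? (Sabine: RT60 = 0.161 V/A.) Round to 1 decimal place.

27.4 sabins

Equivalent absorption area: A₁ = 686.6*0.04 + 5*0.04 + 291.6*0.02 + 291.6*0.02 = 39.328 m^2.
For T = 6.68 s, need A₂ = 0.161·V/T = 0.161·2769.725/6.68 = 66.755 sabins.
ΔA = A₂ − A₁ = 66.755 − 39.328 = 27.4 sabins.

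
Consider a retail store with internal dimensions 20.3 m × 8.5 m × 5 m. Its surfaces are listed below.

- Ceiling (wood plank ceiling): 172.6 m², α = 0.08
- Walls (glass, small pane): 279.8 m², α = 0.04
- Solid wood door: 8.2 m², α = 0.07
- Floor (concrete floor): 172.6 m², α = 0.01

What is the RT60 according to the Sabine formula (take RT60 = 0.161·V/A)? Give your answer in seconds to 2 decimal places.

Total absorption A = 172.6·0.08 + 279.8·0.04 + 8.2·0.07 + 172.6·0.01
  = 13.808 + 11.192 + 0.574 + 1.726 = 27.300 m² sabins.
Room volume: 862.75 m³.
T = 0.161 V/A = 0.161·862.75/27.300 = 5.09 s.

5.09 sec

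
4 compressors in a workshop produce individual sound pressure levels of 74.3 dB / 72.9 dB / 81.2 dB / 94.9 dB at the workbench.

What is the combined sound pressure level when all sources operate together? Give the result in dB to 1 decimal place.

Σ 10^(Lᵢ/10) = 3.269e+09.
Back to dB: 10·log₁₀ Σ = 95.1 dB.

95.1 dB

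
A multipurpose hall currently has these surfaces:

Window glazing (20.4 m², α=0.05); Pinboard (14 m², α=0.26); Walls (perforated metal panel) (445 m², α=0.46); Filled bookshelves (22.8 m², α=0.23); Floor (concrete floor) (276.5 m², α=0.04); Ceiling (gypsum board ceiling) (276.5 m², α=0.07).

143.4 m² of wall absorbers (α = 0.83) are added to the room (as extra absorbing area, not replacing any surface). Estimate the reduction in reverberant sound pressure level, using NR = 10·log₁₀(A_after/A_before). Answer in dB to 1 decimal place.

1.7 dB

Total absorption A_before = 20.4×0.05 + 14×0.26 + 445×0.46 + 22.8×0.23 + 276.5×0.04 + 276.5×0.07
  = 1.020 + 3.640 + 204.700 + 5.244 + 11.060 + 19.355 = 245.019 m² sabins.
Added absorption = 143.4 × 0.83 = 119.022 sabins.
A_after = 245.019 + 119.022 = 364.041 sabins.
Reduction = 10 log₁₀(A_after/A_before) = 10 log₁₀(1.4858) = 1.7 dB.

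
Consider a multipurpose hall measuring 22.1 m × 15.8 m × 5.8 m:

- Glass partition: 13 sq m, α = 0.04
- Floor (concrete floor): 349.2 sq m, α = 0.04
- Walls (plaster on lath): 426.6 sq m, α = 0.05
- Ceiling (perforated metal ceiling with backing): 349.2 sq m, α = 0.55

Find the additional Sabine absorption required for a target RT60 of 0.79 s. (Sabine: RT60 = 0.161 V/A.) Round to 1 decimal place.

Summing Sᵢαᵢ: 0.520 + 13.968 + 21.330 + 192.060 → A₁ = 227.878 sabins.
Target A₂ = 0.161·2025.244/0.79 = 412.740 sabins (V = 2025.244 m³).
Shortfall: 412.740 − 227.878 = 184.9 sabins.

184.9 sabins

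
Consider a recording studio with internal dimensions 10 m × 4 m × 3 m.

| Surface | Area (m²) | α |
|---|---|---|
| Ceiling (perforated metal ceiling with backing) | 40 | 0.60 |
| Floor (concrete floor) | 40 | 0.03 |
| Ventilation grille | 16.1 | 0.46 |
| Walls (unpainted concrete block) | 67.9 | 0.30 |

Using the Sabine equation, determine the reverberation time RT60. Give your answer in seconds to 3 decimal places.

Equivalent absorption area: A = 40×0.60 + 40×0.03 + 16.1×0.46 + 67.9×0.30 = 52.976 m².
V = 10·4·3 = 120 m³.
RT60 = 0.161 · V / A = 0.161 × 120 / 52.976 = 0.365 s.

0.365 s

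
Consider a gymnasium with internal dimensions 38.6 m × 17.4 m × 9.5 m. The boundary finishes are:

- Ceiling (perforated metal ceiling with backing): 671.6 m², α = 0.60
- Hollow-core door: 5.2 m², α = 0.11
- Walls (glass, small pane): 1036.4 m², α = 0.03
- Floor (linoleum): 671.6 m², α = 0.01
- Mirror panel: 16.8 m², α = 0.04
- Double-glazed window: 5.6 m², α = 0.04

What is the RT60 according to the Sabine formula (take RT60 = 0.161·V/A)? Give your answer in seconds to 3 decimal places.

Equivalent absorption area: A = 671.6·0.60 + 5.2·0.11 + 1036.4·0.03 + 671.6·0.01 + 16.8·0.04 + 5.6·0.04 = 442.236 m².
Volume V = 38.6 × 17.4 × 9.5 = 6380.58 m³.
RT60 = 0.161 · V / A = 0.161 × 6380.58 / 442.236 = 2.323 s.

2.323 sec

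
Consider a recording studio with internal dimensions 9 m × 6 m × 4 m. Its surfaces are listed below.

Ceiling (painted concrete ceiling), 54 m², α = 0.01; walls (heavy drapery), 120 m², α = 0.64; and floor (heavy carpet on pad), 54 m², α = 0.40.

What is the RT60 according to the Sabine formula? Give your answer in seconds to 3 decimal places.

0.351 sec

Summing Sᵢαᵢ: 0.540 + 76.800 + 21.600 → A = 98.940 sabins.
Volume V = 9 × 6 × 4 = 216 m³.
Sabine: RT60 = 0.161 × 216 / 98.940 = 0.351 s.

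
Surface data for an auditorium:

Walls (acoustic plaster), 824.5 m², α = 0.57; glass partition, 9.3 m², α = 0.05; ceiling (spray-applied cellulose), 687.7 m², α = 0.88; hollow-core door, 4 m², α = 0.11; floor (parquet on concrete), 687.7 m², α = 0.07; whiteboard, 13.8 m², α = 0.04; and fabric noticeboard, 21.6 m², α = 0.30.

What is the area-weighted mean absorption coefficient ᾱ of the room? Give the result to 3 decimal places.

Total surface area S = 2248.6 m².
A = 824.5*0.57 + 9.3*0.05 + 687.7*0.88 + 4*0.11 + 687.7*0.07 + 13.8*0.04 + 21.6*0.30 = 1131.217 sabins.
ᾱ = 1131.217 / 2248.6 = 0.503.

0.503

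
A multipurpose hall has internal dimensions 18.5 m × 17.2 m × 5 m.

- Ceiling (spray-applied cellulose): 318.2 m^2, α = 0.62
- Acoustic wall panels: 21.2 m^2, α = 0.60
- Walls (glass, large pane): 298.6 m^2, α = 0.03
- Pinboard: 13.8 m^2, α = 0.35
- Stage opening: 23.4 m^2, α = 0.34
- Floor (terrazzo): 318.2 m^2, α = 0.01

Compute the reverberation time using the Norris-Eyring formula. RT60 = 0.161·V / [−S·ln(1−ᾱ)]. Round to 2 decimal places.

S = Σ Sᵢ = 993.4 m^2.
Σ(Sᵢαᵢ) = 318.2×0.62 + 21.2×0.60 + 298.6×0.03 + 13.8×0.35 + 23.4×0.34 + 318.2×0.01 = 234.930.
ᾱ = 234.930 / 993.4 = 0.2365.
Eyring denominator: −S ln(1−ᾱ) = 268.061.
V = 18.5 × 17.2 × 5 = 1591 m³.
RT60 = 0.161 × 1591 / 268.061 = 0.96 s.

0.96 s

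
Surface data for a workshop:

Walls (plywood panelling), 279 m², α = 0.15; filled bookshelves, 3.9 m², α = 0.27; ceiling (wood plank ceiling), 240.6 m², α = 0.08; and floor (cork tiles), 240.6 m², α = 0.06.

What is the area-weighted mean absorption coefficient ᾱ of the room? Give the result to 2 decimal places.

0.10

Total surface area S = 764.1 m².
Σ(Sᵢαᵢ) = 279×0.15 + 3.9×0.27 + 240.6×0.08 + 240.6×0.06 = 76.587.
ᾱ = A/S = 0.10.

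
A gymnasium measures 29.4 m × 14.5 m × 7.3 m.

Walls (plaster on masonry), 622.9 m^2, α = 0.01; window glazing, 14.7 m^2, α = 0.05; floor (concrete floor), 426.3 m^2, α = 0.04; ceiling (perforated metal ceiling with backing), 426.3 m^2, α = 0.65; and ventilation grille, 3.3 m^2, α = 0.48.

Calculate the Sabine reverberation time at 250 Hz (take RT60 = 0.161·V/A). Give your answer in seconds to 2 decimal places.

1.66 seconds

Summing Sᵢαᵢ: 6.229 + 0.735 + 17.052 + 277.095 + 1.584 → A = 302.695 sabins.
V = 29.4·14.5·7.3 = 3111.99 m³.
RT60 = 0.161 · V / A = 0.161 × 3111.99 / 302.695 = 1.66 s.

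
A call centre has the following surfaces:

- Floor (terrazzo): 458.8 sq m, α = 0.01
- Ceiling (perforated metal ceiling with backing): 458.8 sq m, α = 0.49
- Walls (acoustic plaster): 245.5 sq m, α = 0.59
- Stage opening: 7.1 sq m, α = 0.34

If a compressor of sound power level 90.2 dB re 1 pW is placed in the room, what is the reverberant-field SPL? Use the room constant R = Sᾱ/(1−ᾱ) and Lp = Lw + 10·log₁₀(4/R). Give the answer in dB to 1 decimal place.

Σ(Sᵢαᵢ) = 458.8×0.01 + 458.8×0.49 + 245.5×0.59 + 7.1×0.34 = 376.659; total area S = 1170.2 sq m.
ᾱ = 0.3219, so room constant R = A/(1−ᾱ) = 555.462 sq m.
Lp = 90.2 + 10·log₁₀(4/555.462) = 90.2 + (-21.43) = 68.8 dB.

68.8 dB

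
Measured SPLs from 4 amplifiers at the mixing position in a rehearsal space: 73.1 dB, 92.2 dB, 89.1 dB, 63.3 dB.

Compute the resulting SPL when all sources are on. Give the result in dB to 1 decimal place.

Converting to relative power and adding: 10^(73.1/10) + 10^(92.2/10) + 10^(89.1/10) + 10^(63.3/10) = 2.495e+09.
Combined level = 10 log₁₀(2.495e+09) = 94.0 dB.

94.0 dB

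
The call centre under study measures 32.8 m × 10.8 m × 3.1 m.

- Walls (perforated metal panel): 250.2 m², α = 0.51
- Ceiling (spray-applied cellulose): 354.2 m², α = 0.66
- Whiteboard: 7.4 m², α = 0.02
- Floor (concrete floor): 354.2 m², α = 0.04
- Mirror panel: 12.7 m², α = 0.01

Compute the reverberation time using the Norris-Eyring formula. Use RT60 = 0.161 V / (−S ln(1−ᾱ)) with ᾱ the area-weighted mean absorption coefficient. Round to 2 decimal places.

Total surface area S = 250.2 + 354.2 + 7.4 + 354.2 + 12.7 = 978.7 m².
Σ(Sᵢαᵢ) = 250.2·0.51 + 354.2·0.66 + 7.4·0.02 + 354.2·0.04 + 12.7·0.01 = 375.817.
ᾱ = 375.817 / 978.7 = 0.3840.
Eyring denominator: −S ln(1−ᾱ) = 474.188.
V = 32.8 × 10.8 × 3.1 = 1098.144 m³.
T = 0.161·V/[−S·ln(1−ᾱ)] = 0.161·1098.144/474.188 = 0.37 s.

0.37 sec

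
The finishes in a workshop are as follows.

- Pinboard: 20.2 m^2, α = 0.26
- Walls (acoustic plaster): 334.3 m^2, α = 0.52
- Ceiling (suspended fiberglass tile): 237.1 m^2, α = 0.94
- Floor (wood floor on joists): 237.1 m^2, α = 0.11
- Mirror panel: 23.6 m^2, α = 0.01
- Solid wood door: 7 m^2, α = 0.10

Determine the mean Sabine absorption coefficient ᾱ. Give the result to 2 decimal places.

0.50

Total surface area S = 859.3 m^2.
Σ(Sᵢαᵢ) = 20.2*0.26 + 334.3*0.52 + 237.1*0.94 + 237.1*0.11 + 23.6*0.01 + 7*0.10 = 428.979.
ᾱ = A/S = 0.50.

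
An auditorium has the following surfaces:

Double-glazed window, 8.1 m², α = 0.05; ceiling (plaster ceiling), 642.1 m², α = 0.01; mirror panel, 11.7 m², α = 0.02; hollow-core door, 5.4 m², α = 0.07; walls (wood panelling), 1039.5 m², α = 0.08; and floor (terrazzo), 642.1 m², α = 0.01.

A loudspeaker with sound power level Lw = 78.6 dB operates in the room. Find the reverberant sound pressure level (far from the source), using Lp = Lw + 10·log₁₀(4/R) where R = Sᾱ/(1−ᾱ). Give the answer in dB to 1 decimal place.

64.6 dB

Σ(Sᵢαᵢ) = 8.1×0.05 + 642.1×0.01 + 11.7×0.02 + 5.4×0.07 + 1039.5×0.08 + 642.1×0.01 = 97.019; total area S = 2348.9 m².
ᾱ = 0.0413, so room constant R = A/(1−ᾱ) = 101.198 m².
Lp = Lw + 10 log₁₀(4/R) = 78.6 -14.03 = 64.6 dB.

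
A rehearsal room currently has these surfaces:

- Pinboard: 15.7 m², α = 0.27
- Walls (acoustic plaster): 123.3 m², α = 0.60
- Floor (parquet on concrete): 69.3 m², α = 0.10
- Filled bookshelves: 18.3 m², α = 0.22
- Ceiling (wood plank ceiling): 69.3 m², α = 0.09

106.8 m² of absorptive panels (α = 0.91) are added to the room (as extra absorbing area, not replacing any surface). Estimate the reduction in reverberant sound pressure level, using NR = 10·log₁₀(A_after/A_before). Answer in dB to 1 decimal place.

A_before = Σ Sᵢαᵢ = 15.7*0.27 + 123.3*0.60 + 69.3*0.10 + 18.3*0.22 + 69.3*0.09 = 95.412 sabins.
Added absorption = 106.8 × 0.91 = 97.188 sabins.
A_after = 95.412 + 97.188 = 192.600 sabins.
Reduction = 10 log₁₀(A_after/A_before) = 10 log₁₀(2.0186) = 3.1 dB.

3.1 dB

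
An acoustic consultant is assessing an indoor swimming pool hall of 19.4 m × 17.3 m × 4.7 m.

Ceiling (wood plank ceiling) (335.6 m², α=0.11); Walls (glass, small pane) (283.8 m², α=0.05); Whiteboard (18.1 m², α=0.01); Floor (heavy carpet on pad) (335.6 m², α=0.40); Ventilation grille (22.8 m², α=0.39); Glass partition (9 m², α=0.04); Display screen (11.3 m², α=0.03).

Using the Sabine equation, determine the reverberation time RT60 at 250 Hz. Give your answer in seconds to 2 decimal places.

1.30 sec

Total absorption A = 335.6×0.11 + 283.8×0.05 + 18.1×0.01 + 335.6×0.40 + 22.8×0.39 + 9×0.04 + 11.3×0.03
  = 36.916 + 14.190 + 0.181 + 134.240 + 8.892 + 0.360 + 0.339 = 195.118 m² sabins.
Volume V = 19.4 × 17.3 × 4.7 = 1577.414 m³.
T = 0.161 V/A = 0.161·1577.414/195.118 = 1.30 s.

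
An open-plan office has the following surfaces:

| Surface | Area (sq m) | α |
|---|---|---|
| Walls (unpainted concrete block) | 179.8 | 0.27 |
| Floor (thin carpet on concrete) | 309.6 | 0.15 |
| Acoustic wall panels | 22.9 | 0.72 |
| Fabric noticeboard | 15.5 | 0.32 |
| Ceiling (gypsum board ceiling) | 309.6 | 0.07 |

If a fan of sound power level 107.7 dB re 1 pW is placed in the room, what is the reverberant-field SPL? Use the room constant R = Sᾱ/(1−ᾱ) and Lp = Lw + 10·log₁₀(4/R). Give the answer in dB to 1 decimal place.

91.5 dB

Σ(Sᵢαᵢ) = 179.8·0.27 + 309.6·0.15 + 22.9·0.72 + 15.5·0.32 + 309.6·0.07 = 138.106; total area S = 837.4 sq m.
ᾱ = 138.106/837.4 = 0.1649; R = Sᾱ/(1−ᾱ) = 138.106/(1−0.1649) = 165.377 sq m.
Lp = 107.7 + 10·log₁₀(4/165.377) = 107.7 + (-16.16) = 91.5 dB.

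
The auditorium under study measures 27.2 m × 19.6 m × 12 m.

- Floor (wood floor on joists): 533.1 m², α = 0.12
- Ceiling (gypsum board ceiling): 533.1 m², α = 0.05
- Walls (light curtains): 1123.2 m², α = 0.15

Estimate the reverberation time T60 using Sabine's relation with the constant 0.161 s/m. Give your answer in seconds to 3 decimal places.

3.975 s

Summing Sᵢαᵢ: 63.972 + 26.655 + 168.480 → A = 259.107 sabins.
Volume V = 27.2 × 19.6 × 12 = 6397.44 m³.
RT60 = 0.161 · V / A = 0.161 × 6397.44 / 259.107 = 3.975 s.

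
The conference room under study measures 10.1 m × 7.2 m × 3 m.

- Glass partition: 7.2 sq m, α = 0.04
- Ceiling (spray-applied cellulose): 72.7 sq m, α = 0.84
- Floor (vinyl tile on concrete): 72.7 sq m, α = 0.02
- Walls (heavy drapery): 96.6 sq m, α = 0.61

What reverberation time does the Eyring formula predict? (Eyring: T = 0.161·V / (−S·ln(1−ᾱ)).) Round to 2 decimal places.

Total surface area S = 7.2 + 72.7 + 72.7 + 96.6 = 249.2 sq m.
Absorption A = 7.2·0.04 + 72.7·0.84 + 72.7·0.02 + 96.6·0.61 = 121.736 sabins.
ᾱ = 121.736 / 249.2 = 0.4885.
Eyring denominator: −S ln(1−ᾱ) = 167.066.
V = 10.1 × 7.2 × 3 = 218.16 m³.
T = 0.161·V/[−S·ln(1−ᾱ)] = 0.161·218.16/167.066 = 0.21 s.

0.21 s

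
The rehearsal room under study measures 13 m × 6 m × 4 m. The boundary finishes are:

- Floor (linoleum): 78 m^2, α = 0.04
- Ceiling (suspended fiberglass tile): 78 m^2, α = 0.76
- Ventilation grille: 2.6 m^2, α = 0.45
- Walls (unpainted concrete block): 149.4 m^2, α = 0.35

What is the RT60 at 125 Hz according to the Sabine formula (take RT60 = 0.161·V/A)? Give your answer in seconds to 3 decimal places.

0.434 sec

A = Σ Sᵢαᵢ = 78*0.04 + 78*0.76 + 2.6*0.45 + 149.4*0.35 = 115.860 sabins.
Room volume: 312 m³.
Sabine: RT60 = 0.161 × 312 / 115.860 = 0.434 s.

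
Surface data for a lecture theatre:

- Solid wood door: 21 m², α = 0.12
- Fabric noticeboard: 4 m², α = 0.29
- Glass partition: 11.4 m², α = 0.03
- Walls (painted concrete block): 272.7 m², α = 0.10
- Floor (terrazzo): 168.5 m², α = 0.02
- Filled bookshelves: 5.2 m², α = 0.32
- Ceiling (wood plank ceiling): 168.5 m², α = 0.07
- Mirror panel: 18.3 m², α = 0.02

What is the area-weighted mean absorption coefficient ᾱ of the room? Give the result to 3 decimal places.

0.072

Total surface area S = 669.6 m².
A = 21×0.12 + 4×0.29 + 11.4×0.03 + 272.7×0.10 + 168.5×0.02 + 5.2×0.32 + 168.5×0.07 + 18.3×0.02 = 48.487 sabins.
ᾱ = A/S = 0.072.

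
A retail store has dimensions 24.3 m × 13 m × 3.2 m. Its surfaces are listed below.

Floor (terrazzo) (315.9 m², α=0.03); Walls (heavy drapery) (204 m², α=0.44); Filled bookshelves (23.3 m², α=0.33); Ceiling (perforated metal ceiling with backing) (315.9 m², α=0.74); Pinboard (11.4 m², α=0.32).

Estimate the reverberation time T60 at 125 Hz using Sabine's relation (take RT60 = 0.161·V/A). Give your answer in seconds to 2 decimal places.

A = Σ Sᵢαᵢ = 315.9×0.03 + 204×0.44 + 23.3×0.33 + 315.9×0.74 + 11.4×0.32 = 344.340 sabins.
Volume V = 24.3 × 13 × 3.2 = 1010.88 m³.
T = 0.161 V/A = 0.161·1010.88/344.340 = 0.47 s.

0.47 sec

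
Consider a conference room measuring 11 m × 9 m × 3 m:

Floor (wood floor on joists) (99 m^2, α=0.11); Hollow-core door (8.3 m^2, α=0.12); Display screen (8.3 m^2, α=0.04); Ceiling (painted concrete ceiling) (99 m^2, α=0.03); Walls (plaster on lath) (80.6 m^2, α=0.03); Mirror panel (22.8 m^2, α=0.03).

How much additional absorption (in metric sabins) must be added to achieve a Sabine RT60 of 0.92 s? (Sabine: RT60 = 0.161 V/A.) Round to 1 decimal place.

33.7 sabins

Summing Sᵢαᵢ: 10.890 + 0.996 + 0.332 + 2.970 + 2.418 + 0.684 → A₁ = 18.290 sabins.
Target A₂ = 0.161·297/0.92 = 51.975 sabins (V = 297 m³).
Additional absorption ΔA = 51.975 − 18.290 = 33.7 sabins.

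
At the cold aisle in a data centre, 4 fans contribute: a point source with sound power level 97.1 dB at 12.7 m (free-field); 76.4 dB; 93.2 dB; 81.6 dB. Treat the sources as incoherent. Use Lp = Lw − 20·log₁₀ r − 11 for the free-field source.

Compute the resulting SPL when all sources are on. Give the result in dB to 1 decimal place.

93.6 dB

Source at 12.7 m: Lp = 97.1 − 20·log₁₀(12.7) − 11 = 64.0 dB.
Σ 10^(Lᵢ/10) = 2.28e+09.
L_total = 10·log₁₀(2.28e+09) = 93.6 dB.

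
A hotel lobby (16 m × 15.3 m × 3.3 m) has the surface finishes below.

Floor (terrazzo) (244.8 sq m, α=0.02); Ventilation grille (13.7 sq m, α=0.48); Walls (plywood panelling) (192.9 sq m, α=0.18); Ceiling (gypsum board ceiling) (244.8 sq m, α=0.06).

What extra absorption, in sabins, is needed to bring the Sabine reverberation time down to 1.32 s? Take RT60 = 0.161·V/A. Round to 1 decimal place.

37.6 sabins

Equivalent absorption area: A₁ = 244.8·0.02 + 13.7·0.48 + 192.9·0.18 + 244.8·0.06 = 60.882 sq m.
V = 807.84 m³. Required absorption A₂ = 0.161 × 807.84 / 1.32 = 98.532 sabins.
Additional absorption ΔA = 98.532 − 60.882 = 37.6 sabins.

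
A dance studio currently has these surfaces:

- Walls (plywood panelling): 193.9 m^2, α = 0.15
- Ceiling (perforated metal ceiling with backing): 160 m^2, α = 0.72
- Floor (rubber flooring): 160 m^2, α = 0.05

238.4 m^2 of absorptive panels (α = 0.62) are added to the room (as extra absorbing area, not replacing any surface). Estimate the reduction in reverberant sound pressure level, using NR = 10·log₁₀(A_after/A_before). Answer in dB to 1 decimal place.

2.9 dB

Summing Sᵢαᵢ: 29.085 + 115.200 + 8.000 → A_before = 152.285 sabins.
Treatment contributes 238.4·0.62 = 147.808 sabins.
A_after = 152.285 + 147.808 = 300.093 sabins.
NR = 10·log₁₀(300.093/152.285) = 2.9 dB.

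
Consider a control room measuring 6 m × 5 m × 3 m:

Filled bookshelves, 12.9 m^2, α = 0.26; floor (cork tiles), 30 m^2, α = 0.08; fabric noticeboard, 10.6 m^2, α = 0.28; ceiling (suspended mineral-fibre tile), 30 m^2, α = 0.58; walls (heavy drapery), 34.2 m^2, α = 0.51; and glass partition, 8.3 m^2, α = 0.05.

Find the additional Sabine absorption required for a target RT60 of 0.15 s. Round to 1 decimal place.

52.6 sabins

A₁ = Σ Sᵢαᵢ = 12.9*0.26 + 30*0.08 + 10.6*0.28 + 30*0.58 + 34.2*0.51 + 8.3*0.05 = 43.979 sabins.
For T = 0.15 s, need A₂ = 0.161·V/T = 0.161·90/0.15 = 96.600 sabins.
Shortfall: 96.600 − 43.979 = 52.6 sabins.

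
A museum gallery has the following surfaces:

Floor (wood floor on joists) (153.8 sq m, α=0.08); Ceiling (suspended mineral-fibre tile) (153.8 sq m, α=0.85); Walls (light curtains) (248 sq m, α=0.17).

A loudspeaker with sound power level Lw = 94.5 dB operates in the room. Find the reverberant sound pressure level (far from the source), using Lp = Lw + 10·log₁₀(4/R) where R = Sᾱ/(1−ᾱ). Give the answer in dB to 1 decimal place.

A = 185.194 sabins; S = 555.6 sq m.
ᾱ = 0.3333, so room constant R = A/(1−ᾱ) = 277.777 sq m.
Lp = 94.5 + 10·log₁₀(4/277.777) = 94.5 + (-18.42) = 76.1 dB.

76.1 dB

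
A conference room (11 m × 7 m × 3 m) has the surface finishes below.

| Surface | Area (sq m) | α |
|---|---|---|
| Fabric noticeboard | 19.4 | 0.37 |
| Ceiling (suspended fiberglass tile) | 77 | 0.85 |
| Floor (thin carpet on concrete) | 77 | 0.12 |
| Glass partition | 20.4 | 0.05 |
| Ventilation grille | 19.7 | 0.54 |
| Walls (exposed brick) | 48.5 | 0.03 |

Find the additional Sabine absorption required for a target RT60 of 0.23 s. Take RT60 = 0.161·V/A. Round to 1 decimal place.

Summing Sᵢαᵢ: 7.178 + 65.450 + 9.240 + 1.020 + 10.638 + 1.455 → A₁ = 94.981 sabins.
V = 231 m³. Required absorption A₂ = 0.161 × 231 / 0.23 = 161.700 sabins.
Additional absorption ΔA = 161.700 − 94.981 = 66.7 sabins.

66.7 sabins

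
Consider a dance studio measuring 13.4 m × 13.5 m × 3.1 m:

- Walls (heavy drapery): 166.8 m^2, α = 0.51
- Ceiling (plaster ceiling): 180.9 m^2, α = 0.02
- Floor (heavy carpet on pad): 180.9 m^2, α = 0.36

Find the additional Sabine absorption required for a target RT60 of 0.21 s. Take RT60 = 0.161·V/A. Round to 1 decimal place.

276.1 sabins

Total absorption A₁ = 166.8*0.51 + 180.9*0.02 + 180.9*0.36
  = 85.068 + 3.618 + 65.124 = 153.810 m^2 sabins.
V = 560.79 m³. Required absorption A₂ = 0.161 × 560.79 / 0.21 = 429.939 sabins.
ΔA = A₂ − A₁ = 429.939 − 153.810 = 276.1 sabins.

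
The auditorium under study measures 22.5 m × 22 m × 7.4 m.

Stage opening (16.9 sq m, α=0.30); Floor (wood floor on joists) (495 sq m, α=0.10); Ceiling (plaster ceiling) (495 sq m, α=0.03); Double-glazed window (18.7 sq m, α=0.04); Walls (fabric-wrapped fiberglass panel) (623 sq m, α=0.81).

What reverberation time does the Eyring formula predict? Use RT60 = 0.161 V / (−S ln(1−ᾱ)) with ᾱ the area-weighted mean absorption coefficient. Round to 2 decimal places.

S = Σ Sᵢ = 1648.6 sq m.
Absorption A = 16.9×0.30 + 495×0.10 + 495×0.03 + 18.7×0.04 + 623×0.81 = 574.798 sabins.
ᾱ = 574.798 / 1648.6 = 0.3487.
Eyring denominator: −S ln(1−ᾱ) = 706.895.
V = 22.5 × 22 × 7.4 = 3663 m³.
T = 0.161·V/[−S·ln(1−ᾱ)] = 0.161·3663/706.895 = 0.83 s.

0.83 s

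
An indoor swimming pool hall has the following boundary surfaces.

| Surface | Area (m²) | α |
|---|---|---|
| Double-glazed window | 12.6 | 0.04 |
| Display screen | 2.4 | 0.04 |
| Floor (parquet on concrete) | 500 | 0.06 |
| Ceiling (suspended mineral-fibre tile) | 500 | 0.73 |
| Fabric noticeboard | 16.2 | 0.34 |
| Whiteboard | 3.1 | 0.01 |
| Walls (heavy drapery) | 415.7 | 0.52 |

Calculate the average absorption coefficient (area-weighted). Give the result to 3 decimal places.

0.426

Total surface area S = 1450.0 m².
Σ(Sᵢαᵢ) = 12.6·0.04 + 2.4·0.04 + 500·0.06 + 500·0.73 + 16.2·0.34 + 3.1·0.01 + 415.7·0.52 = 617.303.
ᾱ = 617.303 / 1450.0 = 0.426.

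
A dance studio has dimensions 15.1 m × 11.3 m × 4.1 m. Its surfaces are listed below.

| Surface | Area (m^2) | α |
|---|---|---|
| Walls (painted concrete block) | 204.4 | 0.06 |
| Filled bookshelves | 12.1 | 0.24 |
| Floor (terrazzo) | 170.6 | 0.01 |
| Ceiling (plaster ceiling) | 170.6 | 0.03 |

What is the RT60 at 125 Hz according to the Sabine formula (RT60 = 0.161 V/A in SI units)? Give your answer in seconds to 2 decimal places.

Equivalent absorption area: A = 204.4×0.06 + 12.1×0.24 + 170.6×0.01 + 170.6×0.03 = 21.992 m^2.
Room volume: 699.583 m³.
Sabine: RT60 = 0.161 × 699.583 / 21.992 = 5.12 s.

5.12 sec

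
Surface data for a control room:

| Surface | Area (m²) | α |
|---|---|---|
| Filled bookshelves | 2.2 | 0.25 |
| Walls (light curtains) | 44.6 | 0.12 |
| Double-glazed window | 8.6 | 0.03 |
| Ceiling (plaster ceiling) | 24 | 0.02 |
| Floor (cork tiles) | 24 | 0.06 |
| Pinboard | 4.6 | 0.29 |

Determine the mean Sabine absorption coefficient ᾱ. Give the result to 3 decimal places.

0.087

S = Σ Sᵢ = 2.2 + 44.6 + 8.6 + 24 + 24 + 4.6 = 108.0 m².
Σ(Sᵢαᵢ) = 2.2*0.25 + 44.6*0.12 + 8.6*0.03 + 24*0.02 + 24*0.06 + 4.6*0.29 = 9.414.
ᾱ = 9.414 / 108.0 = 0.087.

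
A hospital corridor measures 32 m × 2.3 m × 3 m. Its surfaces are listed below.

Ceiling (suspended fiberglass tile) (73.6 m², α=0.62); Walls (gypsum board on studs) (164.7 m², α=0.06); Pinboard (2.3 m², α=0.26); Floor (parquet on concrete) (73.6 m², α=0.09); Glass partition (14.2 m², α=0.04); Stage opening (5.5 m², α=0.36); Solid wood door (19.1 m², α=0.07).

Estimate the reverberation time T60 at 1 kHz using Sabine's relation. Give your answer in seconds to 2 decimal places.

0.53 s

Summing Sᵢαᵢ: 45.632 + 9.882 + 0.598 + 6.624 + 0.568 + 1.980 + 1.337 → A = 66.621 sabins.
Room volume: 220.8 m³.
RT60 = 0.161 · V / A = 0.161 × 220.8 / 66.621 = 0.53 s.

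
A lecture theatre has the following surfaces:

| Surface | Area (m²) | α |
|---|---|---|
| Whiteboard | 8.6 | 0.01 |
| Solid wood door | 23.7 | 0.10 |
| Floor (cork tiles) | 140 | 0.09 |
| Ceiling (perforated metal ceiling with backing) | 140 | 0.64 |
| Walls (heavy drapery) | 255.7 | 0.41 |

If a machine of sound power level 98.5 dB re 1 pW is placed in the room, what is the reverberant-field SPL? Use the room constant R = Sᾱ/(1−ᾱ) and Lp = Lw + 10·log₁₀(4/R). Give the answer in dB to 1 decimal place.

Σ(Sᵢαᵢ) = 8.6·0.01 + 23.7·0.10 + 140·0.09 + 140·0.64 + 255.7·0.41 = 209.493; total area S = 568.0 m².
ᾱ = 0.3688, so room constant R = A/(1−ᾱ) = 331.896 m².
Lp = Lw + 10 log₁₀(4/R) = 98.5 -19.19 = 79.3 dB.

79.3 dB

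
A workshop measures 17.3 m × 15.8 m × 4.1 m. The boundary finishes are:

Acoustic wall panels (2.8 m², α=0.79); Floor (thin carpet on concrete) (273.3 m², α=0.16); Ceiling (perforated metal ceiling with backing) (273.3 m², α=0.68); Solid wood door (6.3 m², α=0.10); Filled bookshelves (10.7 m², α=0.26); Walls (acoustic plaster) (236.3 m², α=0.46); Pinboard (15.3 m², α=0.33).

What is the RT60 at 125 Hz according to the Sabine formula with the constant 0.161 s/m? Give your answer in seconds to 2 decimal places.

Summing Sᵢαᵢ: 2.212 + 43.728 + 185.844 + 0.630 + 2.782 + 108.698 + 5.049 → A = 348.943 sabins.
V = 17.3·15.8·4.1 = 1120.694 m³.
T = 0.161 V/A = 0.161·1120.694/348.943 = 0.52 s.

0.52 seconds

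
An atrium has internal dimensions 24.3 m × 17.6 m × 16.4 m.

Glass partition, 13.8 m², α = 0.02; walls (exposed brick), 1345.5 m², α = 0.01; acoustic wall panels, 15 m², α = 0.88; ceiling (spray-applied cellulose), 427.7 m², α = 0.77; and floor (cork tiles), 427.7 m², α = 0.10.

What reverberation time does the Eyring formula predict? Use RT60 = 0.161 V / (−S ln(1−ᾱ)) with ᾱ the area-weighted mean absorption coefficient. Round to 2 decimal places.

Total surface area S = 13.8 + 1345.5 + 15 + 427.7 + 427.7 = 2229.7 m².
Absorption A = 13.8×0.02 + 1345.5×0.01 + 15×0.88 + 427.7×0.77 + 427.7×0.10 = 399.030 sabins.
ᾱ = 399.030 / 2229.7 = 0.1790.
Eyring denominator: −S ln(1−ᾱ) = 439.769.
V = 24.3 × 17.6 × 16.4 = 7013.952 m³.
RT60 = 0.161 × 7013.952 / 439.769 = 2.57 s.

2.57 s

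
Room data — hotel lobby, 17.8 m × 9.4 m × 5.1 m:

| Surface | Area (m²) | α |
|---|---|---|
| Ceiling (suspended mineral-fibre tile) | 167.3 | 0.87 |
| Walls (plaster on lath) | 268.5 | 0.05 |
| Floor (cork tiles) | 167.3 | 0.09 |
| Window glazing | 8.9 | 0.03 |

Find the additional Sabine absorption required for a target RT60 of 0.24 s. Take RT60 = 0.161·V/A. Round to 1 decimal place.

Summing Sᵢαᵢ: 145.551 + 13.425 + 15.057 + 0.267 → A₁ = 174.300 sabins.
V = 853.332 m³. Required absorption A₂ = 0.161 × 853.332 / 0.24 = 572.444 sabins.
ΔA = A₂ − A₁ = 572.444 − 174.300 = 398.1 sabins.

398.1 sabins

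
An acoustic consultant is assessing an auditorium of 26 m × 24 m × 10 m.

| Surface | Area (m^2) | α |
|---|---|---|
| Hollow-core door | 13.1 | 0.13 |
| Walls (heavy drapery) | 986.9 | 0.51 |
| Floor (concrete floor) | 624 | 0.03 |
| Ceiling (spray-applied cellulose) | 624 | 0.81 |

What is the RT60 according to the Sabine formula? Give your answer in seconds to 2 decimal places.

A = Σ Sᵢαᵢ = 13.1*0.13 + 986.9*0.51 + 624*0.03 + 624*0.81 = 1029.182 sabins.
V = 26·24·10 = 6240 m³.
Sabine: RT60 = 0.161 × 6240 / 1029.182 = 0.98 s.

0.98 seconds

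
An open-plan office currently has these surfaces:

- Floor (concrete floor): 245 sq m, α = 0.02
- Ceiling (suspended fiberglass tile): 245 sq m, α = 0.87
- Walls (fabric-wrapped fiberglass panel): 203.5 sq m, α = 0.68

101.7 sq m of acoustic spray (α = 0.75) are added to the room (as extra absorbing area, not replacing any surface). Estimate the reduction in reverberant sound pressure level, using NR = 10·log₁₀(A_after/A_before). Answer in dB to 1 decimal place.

0.8 dB

Summing Sᵢαᵢ: 4.900 + 213.150 + 138.380 → A_before = 356.430 sabins.
Added absorption = 101.7 × 0.75 = 76.275 sabins.
A_after = 356.430 + 76.275 = 432.705 sabins.
Reduction = 10 log₁₀(A_after/A_before) = 10 log₁₀(1.2140) = 0.8 dB.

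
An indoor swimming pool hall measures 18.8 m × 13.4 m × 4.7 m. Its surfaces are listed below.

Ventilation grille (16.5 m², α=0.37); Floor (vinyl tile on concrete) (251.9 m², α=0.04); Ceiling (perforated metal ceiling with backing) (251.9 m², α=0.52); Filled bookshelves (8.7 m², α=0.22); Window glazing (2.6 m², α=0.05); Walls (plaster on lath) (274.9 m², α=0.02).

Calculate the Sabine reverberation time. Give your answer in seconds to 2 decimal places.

Total absorption A = 16.5·0.37 + 251.9·0.04 + 251.9·0.52 + 8.7·0.22 + 2.6·0.05 + 274.9·0.02
  = 6.105 + 10.076 + 130.988 + 1.914 + 0.130 + 5.498 = 154.711 m² sabins.
Room volume: 1184.024 m³.
RT60 = 0.161 · V / A = 0.161 × 1184.024 / 154.711 = 1.23 s.

1.23 s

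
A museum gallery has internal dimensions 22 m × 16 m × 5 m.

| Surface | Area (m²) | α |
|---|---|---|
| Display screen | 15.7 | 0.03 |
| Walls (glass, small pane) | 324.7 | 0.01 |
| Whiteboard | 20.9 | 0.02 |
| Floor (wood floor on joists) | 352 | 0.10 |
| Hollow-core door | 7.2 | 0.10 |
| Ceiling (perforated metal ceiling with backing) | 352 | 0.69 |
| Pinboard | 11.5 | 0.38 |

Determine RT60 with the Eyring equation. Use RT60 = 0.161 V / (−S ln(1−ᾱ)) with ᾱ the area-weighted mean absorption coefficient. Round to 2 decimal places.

0.85 s

S = Σ Sᵢ = 1084.0 m².
Absorption A = 15.7·0.03 + 324.7·0.01 + 20.9·0.02 + 352·0.10 + 7.2·0.10 + 352·0.69 + 11.5·0.38 = 287.306 sabins.
ᾱ = 287.306 / 1084.0 = 0.2650.
Eyring denominator: −S ln(1−ᾱ) = 333.747.
V = 22 × 16 × 5 = 1760 m³.
T = 0.161·V/[−S·ln(1−ᾱ)] = 0.161·1760/333.747 = 0.85 s.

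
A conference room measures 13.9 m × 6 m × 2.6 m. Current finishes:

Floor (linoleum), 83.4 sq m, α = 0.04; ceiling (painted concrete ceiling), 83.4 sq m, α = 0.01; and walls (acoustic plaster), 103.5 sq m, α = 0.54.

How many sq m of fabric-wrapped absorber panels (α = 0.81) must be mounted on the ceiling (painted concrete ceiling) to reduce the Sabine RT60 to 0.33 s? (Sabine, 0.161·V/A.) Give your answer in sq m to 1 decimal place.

57.2

Summing Sᵢαᵢ: 3.336 + 0.834 + 55.890 → A₁ = 60.060 sabins.
V = 216.84 m³. Target absorption A₂ = 0.161 × 216.84 / 0.33 = 105.792 sabins.
Absorption to add: 105.792 − 60.060 = 45.732 sabins.
Each sq m of panel replacing the ceiling (painted concrete ceiling) adds (0.81 − 0.01) = 0.80 sabins.
Area = ΔA/Δα = 45.732/0.80 = 57.2 sq m.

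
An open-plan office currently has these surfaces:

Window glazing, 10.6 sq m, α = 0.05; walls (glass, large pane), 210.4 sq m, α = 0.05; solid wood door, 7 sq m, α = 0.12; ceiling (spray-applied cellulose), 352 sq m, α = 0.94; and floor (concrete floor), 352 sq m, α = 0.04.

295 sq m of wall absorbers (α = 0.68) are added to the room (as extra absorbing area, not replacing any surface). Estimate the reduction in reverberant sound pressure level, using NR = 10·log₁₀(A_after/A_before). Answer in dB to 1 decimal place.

Equivalent absorption area: A_before = 10.6·0.05 + 210.4·0.05 + 7·0.12 + 352·0.94 + 352·0.04 = 356.850 sq m.
Treatment contributes 295·0.68 = 200.600 sabins.
New total A_after = 557.450 sabins.
Reduction = 10 log₁₀(A_after/A_before) = 10 log₁₀(1.5621) = 1.9 dB.

1.9 dB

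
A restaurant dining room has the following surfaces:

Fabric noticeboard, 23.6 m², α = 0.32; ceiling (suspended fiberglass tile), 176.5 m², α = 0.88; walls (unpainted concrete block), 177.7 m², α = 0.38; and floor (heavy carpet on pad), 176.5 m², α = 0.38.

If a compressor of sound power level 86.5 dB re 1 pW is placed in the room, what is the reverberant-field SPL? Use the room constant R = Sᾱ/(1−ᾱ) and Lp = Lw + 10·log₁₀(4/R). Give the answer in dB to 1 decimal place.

64.4 dB

A = 297.468 sabins; S = 554.3 m².
ᾱ = 0.5367, so room constant R = A/(1−ᾱ) = 642.063 m².
Lp = 86.5 + 10·log₁₀(4/642.063) = 86.5 + (-22.06) = 64.4 dB.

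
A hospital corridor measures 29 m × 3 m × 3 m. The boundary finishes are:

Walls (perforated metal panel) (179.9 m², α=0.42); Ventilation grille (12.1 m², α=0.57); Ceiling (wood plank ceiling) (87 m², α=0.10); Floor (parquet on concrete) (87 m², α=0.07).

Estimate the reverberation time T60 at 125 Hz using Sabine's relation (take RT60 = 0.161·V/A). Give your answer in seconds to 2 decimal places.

0.43 sec

Equivalent absorption area: A = 179.9×0.42 + 12.1×0.57 + 87×0.10 + 87×0.07 = 97.245 m².
Room volume: 261 m³.
T = 0.161 V/A = 0.161·261/97.245 = 0.43 s.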